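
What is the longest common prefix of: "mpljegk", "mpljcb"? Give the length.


Words: mpljegk, mpljcb
  Position 0: all 'm' => match
  Position 1: all 'p' => match
  Position 2: all 'l' => match
  Position 3: all 'j' => match
  Position 4: ('e', 'c') => mismatch, stop
LCP = "mplj" (length 4)

4


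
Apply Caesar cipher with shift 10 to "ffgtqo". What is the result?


Caesar cipher: shift "ffgtqo" by 10
  'f' (pos 5) + 10 = pos 15 = 'p'
  'f' (pos 5) + 10 = pos 15 = 'p'
  'g' (pos 6) + 10 = pos 16 = 'q'
  't' (pos 19) + 10 = pos 3 = 'd'
  'q' (pos 16) + 10 = pos 0 = 'a'
  'o' (pos 14) + 10 = pos 24 = 'y'
Result: ppqday

ppqday


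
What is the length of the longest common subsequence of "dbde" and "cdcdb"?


LCS of "dbde" and "cdcdb"
DP table:
           c    d    c    d    b
      0    0    0    0    0    0
  d   0    0    1    1    1    1
  b   0    0    1    1    1    2
  d   0    0    1    1    2    2
  e   0    0    1    1    2    2
LCS length = dp[4][5] = 2

2


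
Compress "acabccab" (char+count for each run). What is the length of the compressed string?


Input: acabccab
Runs:
  'a' x 1 => "a1"
  'c' x 1 => "c1"
  'a' x 1 => "a1"
  'b' x 1 => "b1"
  'c' x 2 => "c2"
  'a' x 1 => "a1"
  'b' x 1 => "b1"
Compressed: "a1c1a1b1c2a1b1"
Compressed length: 14

14


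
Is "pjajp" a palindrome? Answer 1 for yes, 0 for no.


Input: pjajp
Reversed: pjajp
  Compare pos 0 ('p') with pos 4 ('p'): match
  Compare pos 1 ('j') with pos 3 ('j'): match
Result: palindrome

1


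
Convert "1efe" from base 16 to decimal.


Input: "1efe" in base 16
Positional expansion:
  Digit '1' (value 1) x 16^3 = 4096
  Digit 'e' (value 14) x 16^2 = 3584
  Digit 'f' (value 15) x 16^1 = 240
  Digit 'e' (value 14) x 16^0 = 14
Sum = 7934

7934


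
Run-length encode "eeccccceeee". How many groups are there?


Input: eeccccceeee
Scanning for consecutive runs:
  Group 1: 'e' x 2 (positions 0-1)
  Group 2: 'c' x 5 (positions 2-6)
  Group 3: 'e' x 4 (positions 7-10)
Total groups: 3

3


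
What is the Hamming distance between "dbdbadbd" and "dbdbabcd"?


Comparing "dbdbadbd" and "dbdbabcd" position by position:
  Position 0: 'd' vs 'd' => same
  Position 1: 'b' vs 'b' => same
  Position 2: 'd' vs 'd' => same
  Position 3: 'b' vs 'b' => same
  Position 4: 'a' vs 'a' => same
  Position 5: 'd' vs 'b' => differ
  Position 6: 'b' vs 'c' => differ
  Position 7: 'd' vs 'd' => same
Total differences (Hamming distance): 2

2


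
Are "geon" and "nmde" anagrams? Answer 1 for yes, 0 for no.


Strings: "geon", "nmde"
Sorted first:  egno
Sorted second: demn
Differ at position 0: 'e' vs 'd' => not anagrams

0


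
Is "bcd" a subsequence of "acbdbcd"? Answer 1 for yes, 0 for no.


Check if "bcd" is a subsequence of "acbdbcd"
Greedy scan:
  Position 0 ('a'): no match needed
  Position 1 ('c'): no match needed
  Position 2 ('b'): matches sub[0] = 'b'
  Position 3 ('d'): no match needed
  Position 4 ('b'): no match needed
  Position 5 ('c'): matches sub[1] = 'c'
  Position 6 ('d'): matches sub[2] = 'd'
All 3 characters matched => is a subsequence

1


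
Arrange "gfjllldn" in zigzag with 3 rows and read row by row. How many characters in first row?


Zigzag "gfjllldn" into 3 rows:
Placing characters:
  'g' => row 0
  'f' => row 1
  'j' => row 2
  'l' => row 1
  'l' => row 0
  'l' => row 1
  'd' => row 2
  'n' => row 1
Rows:
  Row 0: "gl"
  Row 1: "flln"
  Row 2: "jd"
First row length: 2

2


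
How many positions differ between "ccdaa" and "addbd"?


Comparing "ccdaa" and "addbd" position by position:
  Position 0: 'c' vs 'a' => DIFFER
  Position 1: 'c' vs 'd' => DIFFER
  Position 2: 'd' vs 'd' => same
  Position 3: 'a' vs 'b' => DIFFER
  Position 4: 'a' vs 'd' => DIFFER
Positions that differ: 4

4


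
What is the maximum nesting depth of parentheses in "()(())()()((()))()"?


Input: "()(())()()((()))()"
Tracking depth:
  Position 0 '(': depth becomes 1
  Position 1 ')': depth becomes 0
  Position 2 '(': depth becomes 1
  Position 3 '(': depth becomes 2
  Position 4 ')': depth becomes 1
  Position 5 ')': depth becomes 0
  Position 6 '(': depth becomes 1
  Position 7 ')': depth becomes 0
  Position 8 '(': depth becomes 1
  Position 9 ')': depth becomes 0
  Position 10 '(': depth becomes 1
  Position 11 '(': depth becomes 2
  Position 12 '(': depth becomes 3
  Position 13 ')': depth becomes 2
  Position 14 ')': depth becomes 1
  Position 15 ')': depth becomes 0
  Position 16 '(': depth becomes 1
  Position 17 ')': depth becomes 0
Maximum depth reached: 3

3


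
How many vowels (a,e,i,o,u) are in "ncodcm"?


Input: ncodcm
Checking each character:
  'n' at position 0: consonant
  'c' at position 1: consonant
  'o' at position 2: vowel (running total: 1)
  'd' at position 3: consonant
  'c' at position 4: consonant
  'm' at position 5: consonant
Total vowels: 1

1


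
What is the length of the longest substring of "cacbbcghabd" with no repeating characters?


Input: "cacbbcghabd"
Sliding window (track last position of each char):
  Position 0 ('c'): window [0,0] length 1 -- new best
  Position 1 ('a'): window [0,1] length 2 -- new best
  Position 2 ('c'): repeat (last at 0), move window start to 1
  Position 2 ('c'): window [1,2] length 2
  Position 3 ('b'): window [1,3] length 3 -- new best
  Position 4 ('b'): repeat (last at 3), move window start to 4
  Position 4 ('b'): window [4,4] length 1
  Position 5 ('c'): window [4,5] length 2
  Position 6 ('g'): window [4,6] length 3
  Position 7 ('h'): window [4,7] length 4 -- new best
  Position 8 ('a'): window [4,8] length 5 -- new best
  Position 9 ('b'): repeat (last at 4), move window start to 5
  Position 9 ('b'): window [5,9] length 5
  Position 10 ('d'): window [5,10] length 6 -- new best
Longest substring with no repeats: "cghabd" with length 6

6


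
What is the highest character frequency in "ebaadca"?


Input: ebaadca
Character counts:
  'a': 3
  'b': 1
  'c': 1
  'd': 1
  'e': 1
Maximum frequency: 3

3


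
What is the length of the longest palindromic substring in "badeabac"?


Input: "badeabac"
Checking substrings for palindromes:
  [4:7] "aba" (len 3) => palindrome
Longest palindromic substring: "aba" with length 3

3


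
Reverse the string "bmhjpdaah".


Input: bmhjpdaah
Reading characters right to left:
  Position 8: 'h'
  Position 7: 'a'
  Position 6: 'a'
  Position 5: 'd'
  Position 4: 'p'
  Position 3: 'j'
  Position 2: 'h'
  Position 1: 'm'
  Position 0: 'b'
Reversed: haadpjhmb

haadpjhmb


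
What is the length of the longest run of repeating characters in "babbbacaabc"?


Input: "babbbacaabc"
Scanning for longest run:
  Position 1 ('a'): new char, reset run to 1
  Position 2 ('b'): new char, reset run to 1
  Position 3 ('b'): continues run of 'b', length=2
  Position 4 ('b'): continues run of 'b', length=3
  Position 5 ('a'): new char, reset run to 1
  Position 6 ('c'): new char, reset run to 1
  Position 7 ('a'): new char, reset run to 1
  Position 8 ('a'): continues run of 'a', length=2
  Position 9 ('b'): new char, reset run to 1
  Position 10 ('c'): new char, reset run to 1
Longest run: 'b' with length 3

3


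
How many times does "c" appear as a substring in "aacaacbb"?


Searching for "c" in "aacaacbb"
Scanning each position:
  Position 0: "a" => no
  Position 1: "a" => no
  Position 2: "c" => MATCH
  Position 3: "a" => no
  Position 4: "a" => no
  Position 5: "c" => MATCH
  Position 6: "b" => no
  Position 7: "b" => no
Total occurrences: 2

2


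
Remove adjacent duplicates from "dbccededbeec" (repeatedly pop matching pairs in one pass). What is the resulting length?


Input: dbccededbeec
Stack-based adjacent duplicate removal:
  Read 'd': push. Stack: d
  Read 'b': push. Stack: db
  Read 'c': push. Stack: dbc
  Read 'c': matches stack top 'c' => pop. Stack: db
  Read 'e': push. Stack: dbe
  Read 'd': push. Stack: dbed
  Read 'e': push. Stack: dbede
  Read 'd': push. Stack: dbeded
  Read 'b': push. Stack: dbededb
  Read 'e': push. Stack: dbededbe
  Read 'e': matches stack top 'e' => pop. Stack: dbededb
  Read 'c': push. Stack: dbededbc
Final stack: "dbededbc" (length 8)

8


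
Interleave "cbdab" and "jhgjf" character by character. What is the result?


Interleaving "cbdab" and "jhgjf":
  Position 0: 'c' from first, 'j' from second => "cj"
  Position 1: 'b' from first, 'h' from second => "bh"
  Position 2: 'd' from first, 'g' from second => "dg"
  Position 3: 'a' from first, 'j' from second => "aj"
  Position 4: 'b' from first, 'f' from second => "bf"
Result: cjbhdgajbf

cjbhdgajbf


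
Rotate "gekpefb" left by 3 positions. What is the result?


Input: "gekpefb", rotate left by 3
First 3 characters: "gek"
Remaining characters: "pefb"
Concatenate remaining + first: "pefb" + "gek" = "pefbgek"

pefbgek


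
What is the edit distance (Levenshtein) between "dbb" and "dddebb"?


Computing edit distance: "dbb" -> "dddebb"
DP table:
           d    d    d    e    b    b
      0    1    2    3    4    5    6
  d   1    0    1    2    3    4    5
  b   2    1    1    2    3    3    4
  b   3    2    2    2    3    3    3
Edit distance = dp[3][6] = 3

3


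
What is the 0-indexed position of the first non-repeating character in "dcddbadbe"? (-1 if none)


Input: dcddbadbe
Character frequencies:
  'a': 1
  'b': 2
  'c': 1
  'd': 4
  'e': 1
Scanning left to right for freq == 1:
  Position 0 ('d'): freq=4, skip
  Position 1 ('c'): unique! => answer = 1

1


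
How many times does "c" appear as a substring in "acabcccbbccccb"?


Searching for "c" in "acabcccbbccccb"
Scanning each position:
  Position 0: "a" => no
  Position 1: "c" => MATCH
  Position 2: "a" => no
  Position 3: "b" => no
  Position 4: "c" => MATCH
  Position 5: "c" => MATCH
  Position 6: "c" => MATCH
  Position 7: "b" => no
  Position 8: "b" => no
  Position 9: "c" => MATCH
  Position 10: "c" => MATCH
  Position 11: "c" => MATCH
  Position 12: "c" => MATCH
  Position 13: "b" => no
Total occurrences: 8

8


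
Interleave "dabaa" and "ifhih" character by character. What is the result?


Interleaving "dabaa" and "ifhih":
  Position 0: 'd' from first, 'i' from second => "di"
  Position 1: 'a' from first, 'f' from second => "af"
  Position 2: 'b' from first, 'h' from second => "bh"
  Position 3: 'a' from first, 'i' from second => "ai"
  Position 4: 'a' from first, 'h' from second => "ah"
Result: diafbhaiah

diafbhaiah


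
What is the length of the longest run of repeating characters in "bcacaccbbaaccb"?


Input: "bcacaccbbaaccb"
Scanning for longest run:
  Position 1 ('c'): new char, reset run to 1
  Position 2 ('a'): new char, reset run to 1
  Position 3 ('c'): new char, reset run to 1
  Position 4 ('a'): new char, reset run to 1
  Position 5 ('c'): new char, reset run to 1
  Position 6 ('c'): continues run of 'c', length=2
  Position 7 ('b'): new char, reset run to 1
  Position 8 ('b'): continues run of 'b', length=2
  Position 9 ('a'): new char, reset run to 1
  Position 10 ('a'): continues run of 'a', length=2
  Position 11 ('c'): new char, reset run to 1
  Position 12 ('c'): continues run of 'c', length=2
  Position 13 ('b'): new char, reset run to 1
Longest run: 'c' with length 2

2


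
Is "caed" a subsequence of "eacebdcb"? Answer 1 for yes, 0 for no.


Check if "caed" is a subsequence of "eacebdcb"
Greedy scan:
  Position 0 ('e'): no match needed
  Position 1 ('a'): no match needed
  Position 2 ('c'): matches sub[0] = 'c'
  Position 3 ('e'): no match needed
  Position 4 ('b'): no match needed
  Position 5 ('d'): no match needed
  Position 6 ('c'): no match needed
  Position 7 ('b'): no match needed
Only matched 1/4 characters => not a subsequence

0


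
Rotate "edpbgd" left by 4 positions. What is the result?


Input: "edpbgd", rotate left by 4
First 4 characters: "edpb"
Remaining characters: "gd"
Concatenate remaining + first: "gd" + "edpb" = "gdedpb"

gdedpb


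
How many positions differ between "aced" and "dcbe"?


Comparing "aced" and "dcbe" position by position:
  Position 0: 'a' vs 'd' => DIFFER
  Position 1: 'c' vs 'c' => same
  Position 2: 'e' vs 'b' => DIFFER
  Position 3: 'd' vs 'e' => DIFFER
Positions that differ: 3

3


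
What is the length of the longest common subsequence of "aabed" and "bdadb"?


LCS of "aabed" and "bdadb"
DP table:
           b    d    a    d    b
      0    0    0    0    0    0
  a   0    0    0    1    1    1
  a   0    0    0    1    1    1
  b   0    1    1    1    1    2
  e   0    1    1    1    1    2
  d   0    1    2    2    2    2
LCS length = dp[5][5] = 2

2


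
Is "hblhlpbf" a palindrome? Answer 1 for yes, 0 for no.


Input: hblhlpbf
Reversed: fbplhlbh
  Compare pos 0 ('h') with pos 7 ('f'): MISMATCH
  Compare pos 1 ('b') with pos 6 ('b'): match
  Compare pos 2 ('l') with pos 5 ('p'): MISMATCH
  Compare pos 3 ('h') with pos 4 ('l'): MISMATCH
Result: not a palindrome

0


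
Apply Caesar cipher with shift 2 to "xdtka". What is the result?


Caesar cipher: shift "xdtka" by 2
  'x' (pos 23) + 2 = pos 25 = 'z'
  'd' (pos 3) + 2 = pos 5 = 'f'
  't' (pos 19) + 2 = pos 21 = 'v'
  'k' (pos 10) + 2 = pos 12 = 'm'
  'a' (pos 0) + 2 = pos 2 = 'c'
Result: zfvmc

zfvmc


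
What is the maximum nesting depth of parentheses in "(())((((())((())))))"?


Input: "(())((((())((())))))"
Tracking depth:
  Position 0 '(': depth becomes 1
  Position 1 '(': depth becomes 2
  Position 2 ')': depth becomes 1
  Position 3 ')': depth becomes 0
  Position 4 '(': depth becomes 1
  Position 5 '(': depth becomes 2
  Position 6 '(': depth becomes 3
  Position 7 '(': depth becomes 4
  Position 8 '(': depth becomes 5
  Position 9 ')': depth becomes 4
  Position 10 ')': depth becomes 3
  Position 11 '(': depth becomes 4
  Position 12 '(': depth becomes 5
  Position 13 '(': depth becomes 6
  Position 14 ')': depth becomes 5
  Position 15 ')': depth becomes 4
  Position 16 ')': depth becomes 3
  Position 17 ')': depth becomes 2
  Position 18 ')': depth becomes 1
  Position 19 ')': depth becomes 0
Maximum depth reached: 6

6


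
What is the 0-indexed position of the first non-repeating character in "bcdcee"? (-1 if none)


Input: bcdcee
Character frequencies:
  'b': 1
  'c': 2
  'd': 1
  'e': 2
Scanning left to right for freq == 1:
  Position 0 ('b'): unique! => answer = 0

0


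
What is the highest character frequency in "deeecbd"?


Input: deeecbd
Character counts:
  'b': 1
  'c': 1
  'd': 2
  'e': 3
Maximum frequency: 3

3


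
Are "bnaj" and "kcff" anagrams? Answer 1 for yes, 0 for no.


Strings: "bnaj", "kcff"
Sorted first:  abjn
Sorted second: cffk
Differ at position 0: 'a' vs 'c' => not anagrams

0


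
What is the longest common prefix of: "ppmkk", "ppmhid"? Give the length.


Words: ppmkk, ppmhid
  Position 0: all 'p' => match
  Position 1: all 'p' => match
  Position 2: all 'm' => match
  Position 3: ('k', 'h') => mismatch, stop
LCP = "ppm" (length 3)

3


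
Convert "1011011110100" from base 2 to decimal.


Input: "1011011110100" in base 2
Positional expansion:
  Digit '1' (value 1) x 2^12 = 4096
  Digit '0' (value 0) x 2^11 = 0
  Digit '1' (value 1) x 2^10 = 1024
  Digit '1' (value 1) x 2^9 = 512
  Digit '0' (value 0) x 2^8 = 0
  Digit '1' (value 1) x 2^7 = 128
  Digit '1' (value 1) x 2^6 = 64
  Digit '1' (value 1) x 2^5 = 32
  Digit '1' (value 1) x 2^4 = 16
  Digit '0' (value 0) x 2^3 = 0
  Digit '1' (value 1) x 2^2 = 4
  Digit '0' (value 0) x 2^1 = 0
  Digit '0' (value 0) x 2^0 = 0
Sum = 5876

5876


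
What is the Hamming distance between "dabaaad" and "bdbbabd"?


Comparing "dabaaad" and "bdbbabd" position by position:
  Position 0: 'd' vs 'b' => differ
  Position 1: 'a' vs 'd' => differ
  Position 2: 'b' vs 'b' => same
  Position 3: 'a' vs 'b' => differ
  Position 4: 'a' vs 'a' => same
  Position 5: 'a' vs 'b' => differ
  Position 6: 'd' vs 'd' => same
Total differences (Hamming distance): 4

4


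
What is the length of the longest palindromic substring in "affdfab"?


Input: "affdfab"
Checking substrings for palindromes:
  [2:5] "fdf" (len 3) => palindrome
  [1:3] "ff" (len 2) => palindrome
Longest palindromic substring: "fdf" with length 3

3


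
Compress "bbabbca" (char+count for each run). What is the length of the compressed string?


Input: bbabbca
Runs:
  'b' x 2 => "b2"
  'a' x 1 => "a1"
  'b' x 2 => "b2"
  'c' x 1 => "c1"
  'a' x 1 => "a1"
Compressed: "b2a1b2c1a1"
Compressed length: 10

10


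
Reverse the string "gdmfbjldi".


Input: gdmfbjldi
Reading characters right to left:
  Position 8: 'i'
  Position 7: 'd'
  Position 6: 'l'
  Position 5: 'j'
  Position 4: 'b'
  Position 3: 'f'
  Position 2: 'm'
  Position 1: 'd'
  Position 0: 'g'
Reversed: idljbfmdg

idljbfmdg


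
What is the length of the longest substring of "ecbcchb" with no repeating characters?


Input: "ecbcchb"
Sliding window (track last position of each char):
  Position 0 ('e'): window [0,0] length 1 -- new best
  Position 1 ('c'): window [0,1] length 2 -- new best
  Position 2 ('b'): window [0,2] length 3 -- new best
  Position 3 ('c'): repeat (last at 1), move window start to 2
  Position 3 ('c'): window [2,3] length 2
  Position 4 ('c'): repeat (last at 3), move window start to 4
  Position 4 ('c'): window [4,4] length 1
  Position 5 ('h'): window [4,5] length 2
  Position 6 ('b'): window [4,6] length 3
Longest substring with no repeats: "ecb" with length 3

3


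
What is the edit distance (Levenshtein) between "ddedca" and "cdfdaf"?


Computing edit distance: "ddedca" -> "cdfdaf"
DP table:
           c    d    f    d    a    f
      0    1    2    3    4    5    6
  d   1    1    1    2    3    4    5
  d   2    2    1    2    2    3    4
  e   3    3    2    2    3    3    4
  d   4    4    3    3    2    3    4
  c   5    4    4    4    3    3    4
  a   6    5    5    5    4    3    4
Edit distance = dp[6][6] = 4

4


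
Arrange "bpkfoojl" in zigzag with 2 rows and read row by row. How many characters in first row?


Zigzag "bpkfoojl" into 2 rows:
Placing characters:
  'b' => row 0
  'p' => row 1
  'k' => row 0
  'f' => row 1
  'o' => row 0
  'o' => row 1
  'j' => row 0
  'l' => row 1
Rows:
  Row 0: "bkoj"
  Row 1: "pfol"
First row length: 4

4


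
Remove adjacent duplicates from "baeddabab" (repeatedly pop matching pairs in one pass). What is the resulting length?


Input: baeddabab
Stack-based adjacent duplicate removal:
  Read 'b': push. Stack: b
  Read 'a': push. Stack: ba
  Read 'e': push. Stack: bae
  Read 'd': push. Stack: baed
  Read 'd': matches stack top 'd' => pop. Stack: bae
  Read 'a': push. Stack: baea
  Read 'b': push. Stack: baeab
  Read 'a': push. Stack: baeaba
  Read 'b': push. Stack: baeabab
Final stack: "baeabab" (length 7)

7


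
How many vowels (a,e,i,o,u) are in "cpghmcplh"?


Input: cpghmcplh
Checking each character:
  'c' at position 0: consonant
  'p' at position 1: consonant
  'g' at position 2: consonant
  'h' at position 3: consonant
  'm' at position 4: consonant
  'c' at position 5: consonant
  'p' at position 6: consonant
  'l' at position 7: consonant
  'h' at position 8: consonant
Total vowels: 0

0


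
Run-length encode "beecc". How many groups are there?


Input: beecc
Scanning for consecutive runs:
  Group 1: 'b' x 1 (positions 0-0)
  Group 2: 'e' x 2 (positions 1-2)
  Group 3: 'c' x 2 (positions 3-4)
Total groups: 3

3


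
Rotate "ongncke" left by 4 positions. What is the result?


Input: "ongncke", rotate left by 4
First 4 characters: "ongn"
Remaining characters: "cke"
Concatenate remaining + first: "cke" + "ongn" = "ckeongn"

ckeongn


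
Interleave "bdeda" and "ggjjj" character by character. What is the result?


Interleaving "bdeda" and "ggjjj":
  Position 0: 'b' from first, 'g' from second => "bg"
  Position 1: 'd' from first, 'g' from second => "dg"
  Position 2: 'e' from first, 'j' from second => "ej"
  Position 3: 'd' from first, 'j' from second => "dj"
  Position 4: 'a' from first, 'j' from second => "aj"
Result: bgdgejdjaj

bgdgejdjaj


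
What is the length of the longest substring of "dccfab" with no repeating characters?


Input: "dccfab"
Sliding window (track last position of each char):
  Position 0 ('d'): window [0,0] length 1 -- new best
  Position 1 ('c'): window [0,1] length 2 -- new best
  Position 2 ('c'): repeat (last at 1), move window start to 2
  Position 2 ('c'): window [2,2] length 1
  Position 3 ('f'): window [2,3] length 2
  Position 4 ('a'): window [2,4] length 3 -- new best
  Position 5 ('b'): window [2,5] length 4 -- new best
Longest substring with no repeats: "cfab" with length 4

4


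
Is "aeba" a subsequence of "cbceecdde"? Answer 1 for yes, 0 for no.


Check if "aeba" is a subsequence of "cbceecdde"
Greedy scan:
  Position 0 ('c'): no match needed
  Position 1 ('b'): no match needed
  Position 2 ('c'): no match needed
  Position 3 ('e'): no match needed
  Position 4 ('e'): no match needed
  Position 5 ('c'): no match needed
  Position 6 ('d'): no match needed
  Position 7 ('d'): no match needed
  Position 8 ('e'): no match needed
Only matched 0/4 characters => not a subsequence

0


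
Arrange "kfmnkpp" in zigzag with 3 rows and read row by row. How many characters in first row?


Zigzag "kfmnkpp" into 3 rows:
Placing characters:
  'k' => row 0
  'f' => row 1
  'm' => row 2
  'n' => row 1
  'k' => row 0
  'p' => row 1
  'p' => row 2
Rows:
  Row 0: "kk"
  Row 1: "fnp"
  Row 2: "mp"
First row length: 2

2


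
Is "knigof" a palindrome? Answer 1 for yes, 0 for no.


Input: knigof
Reversed: fogink
  Compare pos 0 ('k') with pos 5 ('f'): MISMATCH
  Compare pos 1 ('n') with pos 4 ('o'): MISMATCH
  Compare pos 2 ('i') with pos 3 ('g'): MISMATCH
Result: not a palindrome

0


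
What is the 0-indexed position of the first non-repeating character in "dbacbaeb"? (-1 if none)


Input: dbacbaeb
Character frequencies:
  'a': 2
  'b': 3
  'c': 1
  'd': 1
  'e': 1
Scanning left to right for freq == 1:
  Position 0 ('d'): unique! => answer = 0

0


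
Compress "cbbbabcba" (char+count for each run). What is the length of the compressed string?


Input: cbbbabcba
Runs:
  'c' x 1 => "c1"
  'b' x 3 => "b3"
  'a' x 1 => "a1"
  'b' x 1 => "b1"
  'c' x 1 => "c1"
  'b' x 1 => "b1"
  'a' x 1 => "a1"
Compressed: "c1b3a1b1c1b1a1"
Compressed length: 14

14


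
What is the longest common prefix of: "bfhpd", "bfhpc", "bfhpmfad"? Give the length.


Words: bfhpd, bfhpc, bfhpmfad
  Position 0: all 'b' => match
  Position 1: all 'f' => match
  Position 2: all 'h' => match
  Position 3: all 'p' => match
  Position 4: ('d', 'c', 'm') => mismatch, stop
LCP = "bfhp" (length 4)

4


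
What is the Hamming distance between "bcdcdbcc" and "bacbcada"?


Comparing "bcdcdbcc" and "bacbcada" position by position:
  Position 0: 'b' vs 'b' => same
  Position 1: 'c' vs 'a' => differ
  Position 2: 'd' vs 'c' => differ
  Position 3: 'c' vs 'b' => differ
  Position 4: 'd' vs 'c' => differ
  Position 5: 'b' vs 'a' => differ
  Position 6: 'c' vs 'd' => differ
  Position 7: 'c' vs 'a' => differ
Total differences (Hamming distance): 7

7


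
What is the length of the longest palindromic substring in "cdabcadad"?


Input: "cdabcadad"
Checking substrings for palindromes:
  [5:8] "ada" (len 3) => palindrome
  [6:9] "dad" (len 3) => palindrome
Longest palindromic substring: "ada" with length 3

3


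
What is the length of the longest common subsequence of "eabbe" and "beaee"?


LCS of "eabbe" and "beaee"
DP table:
           b    e    a    e    e
      0    0    0    0    0    0
  e   0    0    1    1    1    1
  a   0    0    1    2    2    2
  b   0    1    1    2    2    2
  b   0    1    1    2    2    2
  e   0    1    2    2    3    3
LCS length = dp[5][5] = 3

3


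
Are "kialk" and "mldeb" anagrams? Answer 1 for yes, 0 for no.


Strings: "kialk", "mldeb"
Sorted first:  aikkl
Sorted second: bdelm
Differ at position 0: 'a' vs 'b' => not anagrams

0


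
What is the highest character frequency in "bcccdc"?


Input: bcccdc
Character counts:
  'b': 1
  'c': 4
  'd': 1
Maximum frequency: 4

4


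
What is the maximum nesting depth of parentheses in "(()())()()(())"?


Input: "(()())()()(())"
Tracking depth:
  Position 0 '(': depth becomes 1
  Position 1 '(': depth becomes 2
  Position 2 ')': depth becomes 1
  Position 3 '(': depth becomes 2
  Position 4 ')': depth becomes 1
  Position 5 ')': depth becomes 0
  Position 6 '(': depth becomes 1
  Position 7 ')': depth becomes 0
  Position 8 '(': depth becomes 1
  Position 9 ')': depth becomes 0
  Position 10 '(': depth becomes 1
  Position 11 '(': depth becomes 2
  Position 12 ')': depth becomes 1
  Position 13 ')': depth becomes 0
Maximum depth reached: 2

2


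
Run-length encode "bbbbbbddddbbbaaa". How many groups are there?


Input: bbbbbbddddbbbaaa
Scanning for consecutive runs:
  Group 1: 'b' x 6 (positions 0-5)
  Group 2: 'd' x 4 (positions 6-9)
  Group 3: 'b' x 3 (positions 10-12)
  Group 4: 'a' x 3 (positions 13-15)
Total groups: 4

4


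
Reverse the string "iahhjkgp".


Input: iahhjkgp
Reading characters right to left:
  Position 7: 'p'
  Position 6: 'g'
  Position 5: 'k'
  Position 4: 'j'
  Position 3: 'h'
  Position 2: 'h'
  Position 1: 'a'
  Position 0: 'i'
Reversed: pgkjhhai

pgkjhhai


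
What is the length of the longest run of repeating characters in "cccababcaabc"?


Input: "cccababcaabc"
Scanning for longest run:
  Position 1 ('c'): continues run of 'c', length=2
  Position 2 ('c'): continues run of 'c', length=3
  Position 3 ('a'): new char, reset run to 1
  Position 4 ('b'): new char, reset run to 1
  Position 5 ('a'): new char, reset run to 1
  Position 6 ('b'): new char, reset run to 1
  Position 7 ('c'): new char, reset run to 1
  Position 8 ('a'): new char, reset run to 1
  Position 9 ('a'): continues run of 'a', length=2
  Position 10 ('b'): new char, reset run to 1
  Position 11 ('c'): new char, reset run to 1
Longest run: 'c' with length 3

3


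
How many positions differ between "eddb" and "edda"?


Comparing "eddb" and "edda" position by position:
  Position 0: 'e' vs 'e' => same
  Position 1: 'd' vs 'd' => same
  Position 2: 'd' vs 'd' => same
  Position 3: 'b' vs 'a' => DIFFER
Positions that differ: 1

1


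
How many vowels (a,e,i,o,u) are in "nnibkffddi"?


Input: nnibkffddi
Checking each character:
  'n' at position 0: consonant
  'n' at position 1: consonant
  'i' at position 2: vowel (running total: 1)
  'b' at position 3: consonant
  'k' at position 4: consonant
  'f' at position 5: consonant
  'f' at position 6: consonant
  'd' at position 7: consonant
  'd' at position 8: consonant
  'i' at position 9: vowel (running total: 2)
Total vowels: 2

2


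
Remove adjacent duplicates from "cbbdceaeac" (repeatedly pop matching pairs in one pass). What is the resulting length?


Input: cbbdceaeac
Stack-based adjacent duplicate removal:
  Read 'c': push. Stack: c
  Read 'b': push. Stack: cb
  Read 'b': matches stack top 'b' => pop. Stack: c
  Read 'd': push. Stack: cd
  Read 'c': push. Stack: cdc
  Read 'e': push. Stack: cdce
  Read 'a': push. Stack: cdcea
  Read 'e': push. Stack: cdceae
  Read 'a': push. Stack: cdceaea
  Read 'c': push. Stack: cdceaeac
Final stack: "cdceaeac" (length 8)

8


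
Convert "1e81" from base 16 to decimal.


Input: "1e81" in base 16
Positional expansion:
  Digit '1' (value 1) x 16^3 = 4096
  Digit 'e' (value 14) x 16^2 = 3584
  Digit '8' (value 8) x 16^1 = 128
  Digit '1' (value 1) x 16^0 = 1
Sum = 7809

7809


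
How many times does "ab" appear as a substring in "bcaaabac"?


Searching for "ab" in "bcaaabac"
Scanning each position:
  Position 0: "bc" => no
  Position 1: "ca" => no
  Position 2: "aa" => no
  Position 3: "aa" => no
  Position 4: "ab" => MATCH
  Position 5: "ba" => no
  Position 6: "ac" => no
Total occurrences: 1

1


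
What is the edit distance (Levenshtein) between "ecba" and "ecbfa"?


Computing edit distance: "ecba" -> "ecbfa"
DP table:
           e    c    b    f    a
      0    1    2    3    4    5
  e   1    0    1    2    3    4
  c   2    1    0    1    2    3
  b   3    2    1    0    1    2
  a   4    3    2    1    1    1
Edit distance = dp[4][5] = 1

1


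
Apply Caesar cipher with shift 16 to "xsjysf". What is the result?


Caesar cipher: shift "xsjysf" by 16
  'x' (pos 23) + 16 = pos 13 = 'n'
  's' (pos 18) + 16 = pos 8 = 'i'
  'j' (pos 9) + 16 = pos 25 = 'z'
  'y' (pos 24) + 16 = pos 14 = 'o'
  's' (pos 18) + 16 = pos 8 = 'i'
  'f' (pos 5) + 16 = pos 21 = 'v'
Result: nizoiv

nizoiv


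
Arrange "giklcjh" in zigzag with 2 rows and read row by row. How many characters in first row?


Zigzag "giklcjh" into 2 rows:
Placing characters:
  'g' => row 0
  'i' => row 1
  'k' => row 0
  'l' => row 1
  'c' => row 0
  'j' => row 1
  'h' => row 0
Rows:
  Row 0: "gkch"
  Row 1: "ilj"
First row length: 4

4


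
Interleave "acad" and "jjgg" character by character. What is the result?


Interleaving "acad" and "jjgg":
  Position 0: 'a' from first, 'j' from second => "aj"
  Position 1: 'c' from first, 'j' from second => "cj"
  Position 2: 'a' from first, 'g' from second => "ag"
  Position 3: 'd' from first, 'g' from second => "dg"
Result: ajcjagdg

ajcjagdg


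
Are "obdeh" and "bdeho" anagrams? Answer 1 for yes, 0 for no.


Strings: "obdeh", "bdeho"
Sorted first:  bdeho
Sorted second: bdeho
Sorted forms match => anagrams

1


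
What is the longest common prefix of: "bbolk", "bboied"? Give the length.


Words: bbolk, bboied
  Position 0: all 'b' => match
  Position 1: all 'b' => match
  Position 2: all 'o' => match
  Position 3: ('l', 'i') => mismatch, stop
LCP = "bbo" (length 3)

3


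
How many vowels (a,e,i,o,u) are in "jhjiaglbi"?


Input: jhjiaglbi
Checking each character:
  'j' at position 0: consonant
  'h' at position 1: consonant
  'j' at position 2: consonant
  'i' at position 3: vowel (running total: 1)
  'a' at position 4: vowel (running total: 2)
  'g' at position 5: consonant
  'l' at position 6: consonant
  'b' at position 7: consonant
  'i' at position 8: vowel (running total: 3)
Total vowels: 3

3


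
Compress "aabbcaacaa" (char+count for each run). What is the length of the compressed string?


Input: aabbcaacaa
Runs:
  'a' x 2 => "a2"
  'b' x 2 => "b2"
  'c' x 1 => "c1"
  'a' x 2 => "a2"
  'c' x 1 => "c1"
  'a' x 2 => "a2"
Compressed: "a2b2c1a2c1a2"
Compressed length: 12

12


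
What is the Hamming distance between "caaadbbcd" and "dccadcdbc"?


Comparing "caaadbbcd" and "dccadcdbc" position by position:
  Position 0: 'c' vs 'd' => differ
  Position 1: 'a' vs 'c' => differ
  Position 2: 'a' vs 'c' => differ
  Position 3: 'a' vs 'a' => same
  Position 4: 'd' vs 'd' => same
  Position 5: 'b' vs 'c' => differ
  Position 6: 'b' vs 'd' => differ
  Position 7: 'c' vs 'b' => differ
  Position 8: 'd' vs 'c' => differ
Total differences (Hamming distance): 7

7


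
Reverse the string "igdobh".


Input: igdobh
Reading characters right to left:
  Position 5: 'h'
  Position 4: 'b'
  Position 3: 'o'
  Position 2: 'd'
  Position 1: 'g'
  Position 0: 'i'
Reversed: hbodgi

hbodgi


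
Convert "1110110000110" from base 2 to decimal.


Input: "1110110000110" in base 2
Positional expansion:
  Digit '1' (value 1) x 2^12 = 4096
  Digit '1' (value 1) x 2^11 = 2048
  Digit '1' (value 1) x 2^10 = 1024
  Digit '0' (value 0) x 2^9 = 0
  Digit '1' (value 1) x 2^8 = 256
  Digit '1' (value 1) x 2^7 = 128
  Digit '0' (value 0) x 2^6 = 0
  Digit '0' (value 0) x 2^5 = 0
  Digit '0' (value 0) x 2^4 = 0
  Digit '0' (value 0) x 2^3 = 0
  Digit '1' (value 1) x 2^2 = 4
  Digit '1' (value 1) x 2^1 = 2
  Digit '0' (value 0) x 2^0 = 0
Sum = 7558

7558


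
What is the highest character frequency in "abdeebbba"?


Input: abdeebbba
Character counts:
  'a': 2
  'b': 4
  'd': 1
  'e': 2
Maximum frequency: 4

4


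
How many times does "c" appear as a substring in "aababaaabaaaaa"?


Searching for "c" in "aababaaabaaaaa"
Scanning each position:
  Position 0: "a" => no
  Position 1: "a" => no
  Position 2: "b" => no
  Position 3: "a" => no
  Position 4: "b" => no
  Position 5: "a" => no
  Position 6: "a" => no
  Position 7: "a" => no
  Position 8: "b" => no
  Position 9: "a" => no
  Position 10: "a" => no
  Position 11: "a" => no
  Position 12: "a" => no
  Position 13: "a" => no
Total occurrences: 0

0


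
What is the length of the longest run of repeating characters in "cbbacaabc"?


Input: "cbbacaabc"
Scanning for longest run:
  Position 1 ('b'): new char, reset run to 1
  Position 2 ('b'): continues run of 'b', length=2
  Position 3 ('a'): new char, reset run to 1
  Position 4 ('c'): new char, reset run to 1
  Position 5 ('a'): new char, reset run to 1
  Position 6 ('a'): continues run of 'a', length=2
  Position 7 ('b'): new char, reset run to 1
  Position 8 ('c'): new char, reset run to 1
Longest run: 'b' with length 2

2


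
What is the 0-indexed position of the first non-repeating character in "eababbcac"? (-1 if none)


Input: eababbcac
Character frequencies:
  'a': 3
  'b': 3
  'c': 2
  'e': 1
Scanning left to right for freq == 1:
  Position 0 ('e'): unique! => answer = 0

0


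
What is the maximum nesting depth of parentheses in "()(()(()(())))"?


Input: "()(()(()(())))"
Tracking depth:
  Position 0 '(': depth becomes 1
  Position 1 ')': depth becomes 0
  Position 2 '(': depth becomes 1
  Position 3 '(': depth becomes 2
  Position 4 ')': depth becomes 1
  Position 5 '(': depth becomes 2
  Position 6 '(': depth becomes 3
  Position 7 ')': depth becomes 2
  Position 8 '(': depth becomes 3
  Position 9 '(': depth becomes 4
  Position 10 ')': depth becomes 3
  Position 11 ')': depth becomes 2
  Position 12 ')': depth becomes 1
  Position 13 ')': depth becomes 0
Maximum depth reached: 4

4


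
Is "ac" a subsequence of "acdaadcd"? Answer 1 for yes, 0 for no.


Check if "ac" is a subsequence of "acdaadcd"
Greedy scan:
  Position 0 ('a'): matches sub[0] = 'a'
  Position 1 ('c'): matches sub[1] = 'c'
  Position 2 ('d'): no match needed
  Position 3 ('a'): no match needed
  Position 4 ('a'): no match needed
  Position 5 ('d'): no match needed
  Position 6 ('c'): no match needed
  Position 7 ('d'): no match needed
All 2 characters matched => is a subsequence

1


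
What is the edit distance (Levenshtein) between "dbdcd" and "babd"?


Computing edit distance: "dbdcd" -> "babd"
DP table:
           b    a    b    d
      0    1    2    3    4
  d   1    1    2    3    3
  b   2    1    2    2    3
  d   3    2    2    3    2
  c   4    3    3    3    3
  d   5    4    4    4    3
Edit distance = dp[5][4] = 3

3


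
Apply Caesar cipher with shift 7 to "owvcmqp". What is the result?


Caesar cipher: shift "owvcmqp" by 7
  'o' (pos 14) + 7 = pos 21 = 'v'
  'w' (pos 22) + 7 = pos 3 = 'd'
  'v' (pos 21) + 7 = pos 2 = 'c'
  'c' (pos 2) + 7 = pos 9 = 'j'
  'm' (pos 12) + 7 = pos 19 = 't'
  'q' (pos 16) + 7 = pos 23 = 'x'
  'p' (pos 15) + 7 = pos 22 = 'w'
Result: vdcjtxw

vdcjtxw


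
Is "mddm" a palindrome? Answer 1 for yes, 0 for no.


Input: mddm
Reversed: mddm
  Compare pos 0 ('m') with pos 3 ('m'): match
  Compare pos 1 ('d') with pos 2 ('d'): match
Result: palindrome

1


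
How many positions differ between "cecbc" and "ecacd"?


Comparing "cecbc" and "ecacd" position by position:
  Position 0: 'c' vs 'e' => DIFFER
  Position 1: 'e' vs 'c' => DIFFER
  Position 2: 'c' vs 'a' => DIFFER
  Position 3: 'b' vs 'c' => DIFFER
  Position 4: 'c' vs 'd' => DIFFER
Positions that differ: 5

5


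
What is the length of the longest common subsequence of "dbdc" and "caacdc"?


LCS of "dbdc" and "caacdc"
DP table:
           c    a    a    c    d    c
      0    0    0    0    0    0    0
  d   0    0    0    0    0    1    1
  b   0    0    0    0    0    1    1
  d   0    0    0    0    0    1    1
  c   0    1    1    1    1    1    2
LCS length = dp[4][6] = 2

2


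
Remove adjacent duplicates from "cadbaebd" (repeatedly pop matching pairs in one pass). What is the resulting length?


Input: cadbaebd
Stack-based adjacent duplicate removal:
  Read 'c': push. Stack: c
  Read 'a': push. Stack: ca
  Read 'd': push. Stack: cad
  Read 'b': push. Stack: cadb
  Read 'a': push. Stack: cadba
  Read 'e': push. Stack: cadbae
  Read 'b': push. Stack: cadbaeb
  Read 'd': push. Stack: cadbaebd
Final stack: "cadbaebd" (length 8)

8


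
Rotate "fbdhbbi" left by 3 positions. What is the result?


Input: "fbdhbbi", rotate left by 3
First 3 characters: "fbd"
Remaining characters: "hbbi"
Concatenate remaining + first: "hbbi" + "fbd" = "hbbifbd"

hbbifbd


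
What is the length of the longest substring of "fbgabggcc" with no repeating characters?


Input: "fbgabggcc"
Sliding window (track last position of each char):
  Position 0 ('f'): window [0,0] length 1 -- new best
  Position 1 ('b'): window [0,1] length 2 -- new best
  Position 2 ('g'): window [0,2] length 3 -- new best
  Position 3 ('a'): window [0,3] length 4 -- new best
  Position 4 ('b'): repeat (last at 1), move window start to 2
  Position 4 ('b'): window [2,4] length 3
  Position 5 ('g'): repeat (last at 2), move window start to 3
  Position 5 ('g'): window [3,5] length 3
  Position 6 ('g'): repeat (last at 5), move window start to 6
  Position 6 ('g'): window [6,6] length 1
  Position 7 ('c'): window [6,7] length 2
  Position 8 ('c'): repeat (last at 7), move window start to 8
  Position 8 ('c'): window [8,8] length 1
Longest substring with no repeats: "fbga" with length 4

4


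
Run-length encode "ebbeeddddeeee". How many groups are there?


Input: ebbeeddddeeee
Scanning for consecutive runs:
  Group 1: 'e' x 1 (positions 0-0)
  Group 2: 'b' x 2 (positions 1-2)
  Group 3: 'e' x 2 (positions 3-4)
  Group 4: 'd' x 4 (positions 5-8)
  Group 5: 'e' x 4 (positions 9-12)
Total groups: 5

5


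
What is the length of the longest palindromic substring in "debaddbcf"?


Input: "debaddbcf"
Checking substrings for palindromes:
  [4:6] "dd" (len 2) => palindrome
Longest palindromic substring: "dd" with length 2

2


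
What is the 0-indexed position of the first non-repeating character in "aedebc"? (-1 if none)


Input: aedebc
Character frequencies:
  'a': 1
  'b': 1
  'c': 1
  'd': 1
  'e': 2
Scanning left to right for freq == 1:
  Position 0 ('a'): unique! => answer = 0

0


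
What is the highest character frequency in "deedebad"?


Input: deedebad
Character counts:
  'a': 1
  'b': 1
  'd': 3
  'e': 3
Maximum frequency: 3

3


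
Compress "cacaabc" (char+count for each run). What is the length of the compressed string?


Input: cacaabc
Runs:
  'c' x 1 => "c1"
  'a' x 1 => "a1"
  'c' x 1 => "c1"
  'a' x 2 => "a2"
  'b' x 1 => "b1"
  'c' x 1 => "c1"
Compressed: "c1a1c1a2b1c1"
Compressed length: 12

12


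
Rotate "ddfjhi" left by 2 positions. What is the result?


Input: "ddfjhi", rotate left by 2
First 2 characters: "dd"
Remaining characters: "fjhi"
Concatenate remaining + first: "fjhi" + "dd" = "fjhidd"

fjhidd


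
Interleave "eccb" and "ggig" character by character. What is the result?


Interleaving "eccb" and "ggig":
  Position 0: 'e' from first, 'g' from second => "eg"
  Position 1: 'c' from first, 'g' from second => "cg"
  Position 2: 'c' from first, 'i' from second => "ci"
  Position 3: 'b' from first, 'g' from second => "bg"
Result: egcgcibg

egcgcibg


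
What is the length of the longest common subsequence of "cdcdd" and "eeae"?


LCS of "cdcdd" and "eeae"
DP table:
           e    e    a    e
      0    0    0    0    0
  c   0    0    0    0    0
  d   0    0    0    0    0
  c   0    0    0    0    0
  d   0    0    0    0    0
  d   0    0    0    0    0
LCS length = dp[5][4] = 0

0


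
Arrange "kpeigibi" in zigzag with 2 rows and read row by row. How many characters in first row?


Zigzag "kpeigibi" into 2 rows:
Placing characters:
  'k' => row 0
  'p' => row 1
  'e' => row 0
  'i' => row 1
  'g' => row 0
  'i' => row 1
  'b' => row 0
  'i' => row 1
Rows:
  Row 0: "kegb"
  Row 1: "piii"
First row length: 4

4


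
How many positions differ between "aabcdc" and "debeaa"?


Comparing "aabcdc" and "debeaa" position by position:
  Position 0: 'a' vs 'd' => DIFFER
  Position 1: 'a' vs 'e' => DIFFER
  Position 2: 'b' vs 'b' => same
  Position 3: 'c' vs 'e' => DIFFER
  Position 4: 'd' vs 'a' => DIFFER
  Position 5: 'c' vs 'a' => DIFFER
Positions that differ: 5

5
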